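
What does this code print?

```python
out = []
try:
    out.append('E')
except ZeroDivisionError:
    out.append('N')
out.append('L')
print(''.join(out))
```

Execution trace: 'E' (try body, no exception) → 'L' (after the try/except). Output: EL

Answer: EL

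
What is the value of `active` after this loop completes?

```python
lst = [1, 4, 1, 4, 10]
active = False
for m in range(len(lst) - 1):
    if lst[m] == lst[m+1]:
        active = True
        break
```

Check consecutive duplicates in [1, 4, 1, 4, 10]
`active` takes the values: False

Answer: False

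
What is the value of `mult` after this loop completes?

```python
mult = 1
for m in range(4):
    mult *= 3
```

3^4 = 81
`mult` takes the values: 1 → 3 → 9 → 27 → 81

Answer: 81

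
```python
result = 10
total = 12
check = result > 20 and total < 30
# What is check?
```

Trace:
`result = 10` → result = 10
`total = 12` → total = 12
`check = result > 20 and total < 30` → check = False
So check = False

Answer: False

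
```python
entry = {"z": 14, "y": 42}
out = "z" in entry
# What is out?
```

Trace:
`entry = {"z": 14, "y": 42}` → entry = {'z': 14, 'y': 42}
`out = "z" in entry` → out = True
So out = True

Answer: True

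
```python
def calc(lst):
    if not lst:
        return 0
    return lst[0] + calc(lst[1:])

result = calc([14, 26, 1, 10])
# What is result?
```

14 + 26 + 1 + 10 + 0 = 51

Answer: 51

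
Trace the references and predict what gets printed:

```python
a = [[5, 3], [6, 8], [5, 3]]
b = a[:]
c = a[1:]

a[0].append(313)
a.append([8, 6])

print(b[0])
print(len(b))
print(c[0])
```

Key concept: slice with nested mutation.
Step by step:
`a = [[5, 3], [6, 8], [5, 3]]` → a = [[5, 3], [6, 8], [5, 3]]
`b = a[:]` → b = [[5, 3], [6, 8], [5, 3]]
`c = a[1:]` → c = [[6, 8], [5, 3]]
`a[0].append(313)` → a = [[5, 3, 313], [6, 8], [5, 3]]; b = [[5, 3, 313], [6, 8], [5, 3]]
`a.append([8, 6])` → a = [[5, 3, 313], [6, 8], [5, 3], [8, 6]]
`print(b[0])` → prints [5, 3, 313]
`print(len(b))` → prints 3
`print(c[0])` → prints [6, 8]

Answer:
[5, 3, 313]
3
[6, 8]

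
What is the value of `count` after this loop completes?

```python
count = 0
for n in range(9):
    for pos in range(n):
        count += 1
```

Triangle number: 0+1+2+...+8
`count` takes the values: 0 → 1 → 2 → 3 → 4 → 5 → 6 → 7 → 8 → 9 → 10 → 11 → 12 → 13 → 14 → 15 → 16 → 17 → 18 → 19 → 20 → 21 → 22 → 23 → 24 → 25 → 26 → 27 → 28 → 29 → 30 → 31 → 32 → 33 → 34 → 35 → 36

Answer: 36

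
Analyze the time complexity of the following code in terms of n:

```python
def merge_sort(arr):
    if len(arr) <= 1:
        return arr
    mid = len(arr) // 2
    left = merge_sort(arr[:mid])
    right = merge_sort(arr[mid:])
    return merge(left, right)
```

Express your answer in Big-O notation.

This is Merge sort. Time complexity: O(n log n).

Answer: O(n log n)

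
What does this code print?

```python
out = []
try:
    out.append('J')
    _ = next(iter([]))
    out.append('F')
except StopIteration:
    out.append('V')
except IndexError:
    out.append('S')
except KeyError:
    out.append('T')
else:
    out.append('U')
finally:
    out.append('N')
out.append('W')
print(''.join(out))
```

Execution trace: 'J' (try body) → 'V' (except StopIteration) → 'N' (finally) → 'W' (after the try/except). Output: JVNW

Answer: JVNW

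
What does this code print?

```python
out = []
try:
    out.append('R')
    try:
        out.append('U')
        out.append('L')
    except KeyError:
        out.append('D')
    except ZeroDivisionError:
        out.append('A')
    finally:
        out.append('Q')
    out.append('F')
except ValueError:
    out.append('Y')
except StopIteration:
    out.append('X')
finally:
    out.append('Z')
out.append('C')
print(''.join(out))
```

Execution trace: 'R' (try body) → 'U' (inner try body) → 'L' (inner try body, no exception) → 'Q' (inner finally) → 'F' (try body, no exception) → 'Z' (finally) → 'C' (after the try/except). Output: RULQFZC

Answer: RULQFZC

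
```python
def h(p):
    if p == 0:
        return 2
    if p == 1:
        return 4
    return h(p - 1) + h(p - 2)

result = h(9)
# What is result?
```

Build up from base cases: h(0)=2, h(1)=4, h(2)=6, h(3)=10, h(4)=16, h(5)=26, h(6)=42, ..., h(9)=178

Answer: 178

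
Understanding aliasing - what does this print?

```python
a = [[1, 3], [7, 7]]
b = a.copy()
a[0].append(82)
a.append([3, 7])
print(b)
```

Key concept: shallow copy with nested lists.
Step by step:
`a = [[1, 3], [7, 7]]` → a = [[1, 3], [7, 7]]
`b = a.copy()` → b = [[1, 3], [7, 7]]
`a[0].append(82)` → a = [[1, 3, 82], [7, 7]]; b = [[1, 3, 82], [7, 7]]
`a.append([3, 7])` → a = [[1, 3, 82], [7, 7], [3, 7]]
`print(b)` → prints [[1, 3, 82], [7, 7]]

Answer: [[1, 3, 82], [7, 7]]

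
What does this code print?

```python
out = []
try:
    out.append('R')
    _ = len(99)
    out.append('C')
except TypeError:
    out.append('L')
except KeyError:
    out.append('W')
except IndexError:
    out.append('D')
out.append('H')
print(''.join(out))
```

Execution trace: 'R' (try body) → 'L' (except TypeError) → 'H' (after the try/except). Output: RLH

Answer: RLH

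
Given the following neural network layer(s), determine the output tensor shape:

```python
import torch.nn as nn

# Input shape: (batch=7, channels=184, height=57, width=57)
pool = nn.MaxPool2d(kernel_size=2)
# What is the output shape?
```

Input: (7, 184, 57, 57) -> Output: (7, 184, 28, 28)

Answer: (7, 184, 28, 28)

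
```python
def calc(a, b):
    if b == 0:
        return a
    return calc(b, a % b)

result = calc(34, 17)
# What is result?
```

calc(34, 17) -> calc(17, 0) -> 17

Answer: 17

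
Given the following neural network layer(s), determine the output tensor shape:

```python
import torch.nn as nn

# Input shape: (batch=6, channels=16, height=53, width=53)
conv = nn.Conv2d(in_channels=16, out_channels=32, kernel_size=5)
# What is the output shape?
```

Input: (6, 16, 53, 53) -> Output: (6, 32, 49, 49)

Answer: (6, 32, 49, 49)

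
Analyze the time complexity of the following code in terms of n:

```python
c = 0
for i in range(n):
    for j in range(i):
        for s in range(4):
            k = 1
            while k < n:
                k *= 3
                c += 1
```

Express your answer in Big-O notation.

Each loop level contributes: n × n × 1 × log n. Multiplying the contributions gives O(n^2 log n).

Answer: O(n^2 log n)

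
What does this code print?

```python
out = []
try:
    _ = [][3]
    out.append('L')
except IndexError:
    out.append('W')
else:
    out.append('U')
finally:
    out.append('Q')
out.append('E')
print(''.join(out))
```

Execution trace: 'W' (except IndexError) → 'Q' (finally) → 'E' (after the try/except). Output: WQE

Answer: WQE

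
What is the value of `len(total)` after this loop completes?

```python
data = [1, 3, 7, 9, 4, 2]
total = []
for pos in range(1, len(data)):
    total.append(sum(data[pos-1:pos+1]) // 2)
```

Number of 2-element averages
`total` takes the values: [] → [2] → [2, 5] → [2, 5, 8] → [2, 5, 8, 6] → [2, 5, 8, 6, 3]
So `len(total)` = 5

Answer: 5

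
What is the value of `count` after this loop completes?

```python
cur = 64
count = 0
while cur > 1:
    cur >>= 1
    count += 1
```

Count right shifts until 1
`count` takes the values: 0 → 1 → 2 → 3 → 4 → 5 → 6

Answer: 6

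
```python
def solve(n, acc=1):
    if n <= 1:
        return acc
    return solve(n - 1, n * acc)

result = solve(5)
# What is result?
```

Accumulator trace (n, acc): (5, 1) -> (4, 5) -> (3, 20) -> (2, 60) -> (1, 120) -> return 120

Answer: 120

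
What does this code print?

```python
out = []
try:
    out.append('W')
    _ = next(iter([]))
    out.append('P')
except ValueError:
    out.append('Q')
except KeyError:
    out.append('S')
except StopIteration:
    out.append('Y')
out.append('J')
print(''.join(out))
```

Execution trace: 'W' (try body) → 'Y' (except StopIteration) → 'J' (after the try/except). Output: WYJ

Answer: WYJ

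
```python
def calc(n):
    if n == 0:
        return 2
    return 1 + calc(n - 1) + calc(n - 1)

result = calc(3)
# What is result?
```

calc(n) = 1 + 2·calc(n-1), calc(0)=2. Closed form: (2+1)·2^3 - 1 = 23.

Answer: 23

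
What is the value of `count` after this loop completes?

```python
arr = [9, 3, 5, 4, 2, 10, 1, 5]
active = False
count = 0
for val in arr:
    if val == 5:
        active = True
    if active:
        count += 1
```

Count elements after first 5 in [9, 3, 5, 4, 2, 10, 1, 5]
`count` takes the values: 0 → 1 → 2 → 3 → 4 → 5 → 6

Answer: 6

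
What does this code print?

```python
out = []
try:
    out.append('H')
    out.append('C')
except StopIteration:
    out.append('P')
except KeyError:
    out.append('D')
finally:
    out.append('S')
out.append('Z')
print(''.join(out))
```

Execution trace: 'H' (try body) → 'C' (try body, no exception) → 'S' (finally) → 'Z' (after the try/except). Output: HCSZ

Answer: HCSZ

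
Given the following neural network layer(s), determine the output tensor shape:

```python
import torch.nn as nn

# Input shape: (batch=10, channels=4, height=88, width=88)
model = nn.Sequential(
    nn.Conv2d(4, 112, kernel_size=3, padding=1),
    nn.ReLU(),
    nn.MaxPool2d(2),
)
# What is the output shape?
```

Input: (10, 4, 88, 88) -> after Conv2d: (10, 112, 88, 88) -> after ReLU: (10, 112, 88, 88) -> Output: (10, 112, 44, 44)

Answer: (10, 112, 44, 44)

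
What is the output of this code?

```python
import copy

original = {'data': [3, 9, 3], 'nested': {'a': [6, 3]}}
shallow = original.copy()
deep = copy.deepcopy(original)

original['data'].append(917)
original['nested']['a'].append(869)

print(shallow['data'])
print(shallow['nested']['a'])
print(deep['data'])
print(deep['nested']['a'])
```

Key concept: comparing shallow vs deep copy.
Step by step:
`original = {'data': [3, 9, 3], 'nested': {'a': [6, 3]}}` → original = {'data': [3, 9, 3], 'nested': {'a': [6, 3]}}
`shallow = original.copy()` → shallow = {'data': [3, 9, 3], 'nested': {'a': [6, 3]}}
`deep = copy.deepcopy(original)` → deep = {'data': [3, 9, 3], 'nested': {'a': [6, 3]}}
`original['data'].append(917)` → original = {'data': [3, 9, 3, 917], 'nested': {'a': [6, 3]}}; shallow = {'data': [3, 9, 3, 917], 'nested': {'a': [6, 3]}}
`original['nested']['a'].append(869)` → original = {'data': [3, 9, 3, 917], 'nested': {'a': [6, 3, 869]}}; shallow = {'data': [3, 9, 3, 917], 'nested': {'a': [6, 3, 869]}}
`print(shallow['data'])` → prints [3, 9, 3, 917]
`print(shallow['nested']['a'])` → prints [6, 3, 869]
`print(deep['data'])` → prints [3, 9, 3]
`print(deep['nested']['a'])` → prints [6, 3]

Answer:
[3, 9, 3, 917]
[6, 3, 869]
[3, 9, 3]
[6, 3]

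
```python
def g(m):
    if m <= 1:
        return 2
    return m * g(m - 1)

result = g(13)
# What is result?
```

g(13) = 13 * 12 * 11 * 10 * 9 * 8 * 7 * 6 * 5 * 4 * 3 * 2 * 2 = 12454041600

Answer: 12454041600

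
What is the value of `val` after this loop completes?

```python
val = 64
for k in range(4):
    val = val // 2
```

Halve 4 times: 64 // 2^4 = 4
`val` takes the values: 64 → 32 → 16 → 8 → 4

Answer: 4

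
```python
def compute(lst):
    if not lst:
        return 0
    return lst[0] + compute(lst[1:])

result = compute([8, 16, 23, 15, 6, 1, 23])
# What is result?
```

8 + 16 + 23 + 15 + 6 + 1 + 23 + 0 = 92

Answer: 92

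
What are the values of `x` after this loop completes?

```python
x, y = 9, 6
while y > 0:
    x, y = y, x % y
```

GCD of 9 and 6
`x` takes the values: 9 → 6 → 3

Answer: 3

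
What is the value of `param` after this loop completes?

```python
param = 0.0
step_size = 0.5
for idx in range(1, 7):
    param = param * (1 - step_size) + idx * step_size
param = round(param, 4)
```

Moving average with lr=0.5
`param` takes the values: 0.0 → 0.5 → 1.25 → 2.125 → 3.0625 → 4.03125 → 5.015625 → 5.0156

Answer: 5.0156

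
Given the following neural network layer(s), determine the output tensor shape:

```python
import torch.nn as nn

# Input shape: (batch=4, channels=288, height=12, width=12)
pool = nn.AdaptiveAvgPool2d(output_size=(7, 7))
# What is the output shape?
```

Input: (4, 288, 12, 12) -> Output: (4, 288, 7, 7)

Answer: (4, 288, 7, 7)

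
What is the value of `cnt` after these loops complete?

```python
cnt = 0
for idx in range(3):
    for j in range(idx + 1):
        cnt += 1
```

Triangle: 1 + 2 + ... + 3
`cnt` takes the values: 0 → 1 → 2 → 3 → 4 → 5 → 6

Answer: 6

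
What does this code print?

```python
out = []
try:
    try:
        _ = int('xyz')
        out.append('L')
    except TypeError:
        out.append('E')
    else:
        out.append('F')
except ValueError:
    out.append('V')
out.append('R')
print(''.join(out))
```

Execution trace: 'V' (outer except ValueError) → 'R' (after the try/except). Output: VR

Answer: VR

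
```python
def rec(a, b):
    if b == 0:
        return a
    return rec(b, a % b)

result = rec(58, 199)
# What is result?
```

rec(58, 199) -> rec(199, 58) -> rec(58, 25) -> rec(25, 8) -> rec(8, 1) -> rec(1, 0) -> 1

Answer: 1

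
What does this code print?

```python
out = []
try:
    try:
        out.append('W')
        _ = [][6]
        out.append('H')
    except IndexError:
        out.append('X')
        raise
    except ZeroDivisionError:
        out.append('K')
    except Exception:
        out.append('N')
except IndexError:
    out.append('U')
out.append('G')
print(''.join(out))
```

Execution trace: 'W' (inner try body) → 'X' (inner except IndexError) → 'U' (outer except IndexError) → 'G' (after the try/except). Output: WXUG

Answer: WXUG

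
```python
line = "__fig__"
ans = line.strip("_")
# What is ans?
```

Trace:
`line = "__fig__"` → line = '__fig__'
`ans = line.strip("_")` → ans = 'fig'
So ans = 'fig'

Answer: 'fig'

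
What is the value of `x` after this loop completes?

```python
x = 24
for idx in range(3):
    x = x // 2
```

Halve 3 times: 24 // 2^3 = 3
`x` takes the values: 24 → 12 → 6 → 3

Answer: 3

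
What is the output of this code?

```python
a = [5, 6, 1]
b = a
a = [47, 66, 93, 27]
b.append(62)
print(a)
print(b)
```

Key concept: rebinding vs mutation: a is rebound to a new list, b still points at the original.
Step by step:
`a = [5, 6, 1]` → a = [5, 6, 1]
`b = a` → b = [5, 6, 1] (same object as a)
`a = [47, 66, 93, 27]` → a = [47, 66, 93, 27]
`b.append(62)` → b = [5, 6, 1, 62]
`print(a)` → prints [47, 66, 93, 27]
`print(b)` → prints [5, 6, 1, 62]

Answer:
[47, 66, 93, 27]
[5, 6, 1, 62]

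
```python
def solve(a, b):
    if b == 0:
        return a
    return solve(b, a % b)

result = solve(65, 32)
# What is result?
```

solve(65, 32) -> solve(32, 1) -> solve(1, 0) -> 1

Answer: 1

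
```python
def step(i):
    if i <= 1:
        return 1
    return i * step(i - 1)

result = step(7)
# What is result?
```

step(7) = 7 * 6 * 5 * 4 * 3 * 2 * 1 = 5040

Answer: 5040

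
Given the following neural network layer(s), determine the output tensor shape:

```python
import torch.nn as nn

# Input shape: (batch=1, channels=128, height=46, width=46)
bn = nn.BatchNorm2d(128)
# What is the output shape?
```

Input: (1, 128, 46, 46) -> Output: (1, 128, 46, 46)

Answer: (1, 128, 46, 46)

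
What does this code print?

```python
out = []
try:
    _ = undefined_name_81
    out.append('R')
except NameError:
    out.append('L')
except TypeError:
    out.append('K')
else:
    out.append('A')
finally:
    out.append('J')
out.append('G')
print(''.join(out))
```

Execution trace: 'L' (except NameError) → 'J' (finally) → 'G' (after the try/except). Output: LJG

Answer: LJG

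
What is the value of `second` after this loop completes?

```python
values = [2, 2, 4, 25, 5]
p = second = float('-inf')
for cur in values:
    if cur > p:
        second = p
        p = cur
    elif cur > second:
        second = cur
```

Second largest (with repeats) in [2, 2, 4, 25, 5]
`second` takes the values: -inf → 2 → 4 → 5

Answer: 5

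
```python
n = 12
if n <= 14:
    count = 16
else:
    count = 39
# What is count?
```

Trace:
`n = 12` → n = 12
`if n <= 14: ...` → n <= 14 is True → count = 16
So count = 16

Answer: 16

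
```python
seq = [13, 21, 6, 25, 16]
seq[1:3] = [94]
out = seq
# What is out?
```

Trace:
`seq = [13, 21, 6, 25, 16]` → seq = [13, 21, 6, 25, 16]
`seq[1:3] = [94]` → seq = [13, 94, 25, 16]
`out = seq` → out = [13, 94, 25, 16]
So out = [13, 94, 25, 16]

Answer: [13, 94, 25, 16]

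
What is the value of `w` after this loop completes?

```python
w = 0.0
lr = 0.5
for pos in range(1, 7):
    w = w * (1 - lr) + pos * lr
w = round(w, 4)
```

Moving average with lr=0.5
`w` takes the values: 0.0 → 0.5 → 1.25 → 2.125 → 3.0625 → 4.03125 → 5.015625 → 5.0156

Answer: 5.0156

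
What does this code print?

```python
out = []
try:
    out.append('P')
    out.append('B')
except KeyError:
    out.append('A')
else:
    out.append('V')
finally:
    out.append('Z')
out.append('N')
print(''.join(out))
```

Execution trace: 'P' (try body) → 'B' (try body, no exception) → 'V' (else) → 'Z' (finally) → 'N' (after the try/except). Output: PBVZN

Answer: PBVZN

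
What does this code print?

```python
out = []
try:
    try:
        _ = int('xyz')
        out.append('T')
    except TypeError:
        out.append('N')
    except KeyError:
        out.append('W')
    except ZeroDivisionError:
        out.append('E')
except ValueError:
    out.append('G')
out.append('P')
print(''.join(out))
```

Execution trace: 'G' (outer except ValueError) → 'P' (after the try/except). Output: GP

Answer: GP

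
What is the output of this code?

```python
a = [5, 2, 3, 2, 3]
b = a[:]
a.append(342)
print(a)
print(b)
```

Key concept: slice [:] creates copy.
Step by step:
`a = [5, 2, 3, 2, 3]` → a = [5, 2, 3, 2, 3]
`b = a[:]` → b = [5, 2, 3, 2, 3]
`a.append(342)` → a = [5, 2, 3, 2, 3, 342]
`print(a)` → prints [5, 2, 3, 2, 3, 342]
`print(b)` → prints [5, 2, 3, 2, 3]

Answer:
[5, 2, 3, 2, 3, 342]
[5, 2, 3, 2, 3]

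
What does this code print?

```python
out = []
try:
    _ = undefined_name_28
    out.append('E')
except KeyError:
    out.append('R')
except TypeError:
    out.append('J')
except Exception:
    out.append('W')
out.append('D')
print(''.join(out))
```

Execution trace: 'W' (except Exception) → 'D' (after the try/except). Output: WD

Answer: WD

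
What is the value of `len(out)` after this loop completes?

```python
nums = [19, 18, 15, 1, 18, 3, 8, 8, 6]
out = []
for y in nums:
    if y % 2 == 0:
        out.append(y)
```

Count even numbers in [19, 18, 15, 1, 18, 3, 8, 8, 6]
`out` takes the values: [] → [18] → [18, 18] → [18, 18, 8] → [18, 18, 8, 8] → [18, 18, 8, 8, 6]
So `len(out)` = 5

Answer: 5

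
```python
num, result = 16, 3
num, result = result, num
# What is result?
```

Trace:
`num, result = 16, 3` → num = 16; result = 3
`num, result = result, num` → num = 3; result = 16
So result = 16

Answer: 16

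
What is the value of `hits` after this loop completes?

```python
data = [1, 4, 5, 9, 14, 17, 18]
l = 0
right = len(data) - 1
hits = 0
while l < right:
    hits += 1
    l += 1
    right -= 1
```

Iterations until pointers meet (list length 7)
`hits` takes the values: 0 → 1 → 2 → 3

Answer: 3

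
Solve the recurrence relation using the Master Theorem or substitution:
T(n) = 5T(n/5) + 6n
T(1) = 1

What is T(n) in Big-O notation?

By Master Theorem: a=5, b=5, f(n)=6n. Since log_5(5) = 1 and f(n) = Θ(n^1), Case 2 applies. T(n) = O(n log n).

Answer: O(n log n)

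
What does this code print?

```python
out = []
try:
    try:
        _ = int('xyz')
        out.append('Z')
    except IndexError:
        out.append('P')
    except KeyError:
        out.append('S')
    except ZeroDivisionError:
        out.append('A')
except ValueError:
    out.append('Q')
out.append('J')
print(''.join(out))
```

Execution trace: 'Q' (outer except ValueError) → 'J' (after the try/except). Output: QJ

Answer: QJ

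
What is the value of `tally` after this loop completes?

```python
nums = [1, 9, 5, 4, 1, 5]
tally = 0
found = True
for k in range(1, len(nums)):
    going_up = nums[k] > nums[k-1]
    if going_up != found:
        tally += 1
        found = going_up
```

Count direction changes in [1, 9, 5, 4, 1, 5]
`tally` takes the values: 0 → 1 → 2

Answer: 2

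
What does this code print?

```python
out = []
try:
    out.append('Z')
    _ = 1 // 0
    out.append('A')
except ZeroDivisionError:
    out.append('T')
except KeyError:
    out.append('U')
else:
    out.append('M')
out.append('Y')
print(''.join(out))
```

Execution trace: 'Z' (try body) → 'T' (except ZeroDivisionError) → 'Y' (after the try/except). Output: ZTY

Answer: ZTY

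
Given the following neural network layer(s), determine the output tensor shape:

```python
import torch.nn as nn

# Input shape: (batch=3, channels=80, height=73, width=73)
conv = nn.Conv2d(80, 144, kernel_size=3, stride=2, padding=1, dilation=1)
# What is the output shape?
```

Input: (3, 80, 73, 73) -> Output: (3, 144, 37, 37)

Answer: (3, 144, 37, 37)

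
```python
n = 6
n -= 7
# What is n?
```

Trace:
`n = 6` → n = 6
`n -= 7` → n = -1
So n = -1

Answer: -1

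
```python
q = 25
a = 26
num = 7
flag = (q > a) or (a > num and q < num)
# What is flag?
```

Trace:
`q = 25` → q = 25
`a = 26` → a = 26
`num = 7` → num = 7
`flag = (q > a) or (a > num and q < num)` → flag = False
So flag = False

Answer: False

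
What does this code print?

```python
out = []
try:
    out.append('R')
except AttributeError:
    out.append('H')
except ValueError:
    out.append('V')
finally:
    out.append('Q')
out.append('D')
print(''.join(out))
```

Execution trace: 'R' (try body, no exception) → 'Q' (finally) → 'D' (after the try/except). Output: RQD

Answer: RQD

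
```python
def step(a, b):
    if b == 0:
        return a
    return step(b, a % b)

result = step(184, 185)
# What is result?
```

step(184, 185) -> step(185, 184) -> step(184, 1) -> step(1, 0) -> 1

Answer: 1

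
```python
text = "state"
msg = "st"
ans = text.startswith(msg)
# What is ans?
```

Trace:
`text = "state"` → text = 'state'
`msg = "st"` → msg = 'st'
`ans = text.startswith(msg)` → ans = True
So ans = True

Answer: True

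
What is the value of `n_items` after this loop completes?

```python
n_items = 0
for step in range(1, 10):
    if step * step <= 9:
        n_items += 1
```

Count numbers where step² ≤ 9
`n_items` takes the values: 0 → 1 → 2 → 3

Answer: 3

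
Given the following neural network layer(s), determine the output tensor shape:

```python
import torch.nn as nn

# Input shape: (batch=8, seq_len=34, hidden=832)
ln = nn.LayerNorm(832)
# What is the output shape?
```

Input: (8, 34, 832) -> Output: (8, 34, 832)

Answer: (8, 34, 832)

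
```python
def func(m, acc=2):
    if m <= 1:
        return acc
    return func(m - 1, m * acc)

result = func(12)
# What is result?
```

Accumulator trace (n, acc): (12, 2) -> (11, 24) -> (10, 264) -> (9, 2640) -> (8, 23760) -> (7, 190080) -> (6, 1330560) -> (5, 7983360) -> (4, 39916800) -> (3, 159667200) -> (2, 479001600) -> (1, 958003200) -> return 958003200

Answer: 958003200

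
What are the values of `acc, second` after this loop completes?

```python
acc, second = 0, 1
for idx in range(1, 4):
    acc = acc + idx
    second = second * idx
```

Sum and factorial of 1 to 3
`acc, second` takes the values: (0, 1) → (1, 1) → (3, 1) → (3, 2) → (6, 2) → (6, 6)

Answer: 6, 6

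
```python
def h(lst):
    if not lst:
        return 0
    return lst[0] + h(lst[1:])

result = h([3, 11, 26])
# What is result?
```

3 + 11 + 26 + 0 = 40

Answer: 40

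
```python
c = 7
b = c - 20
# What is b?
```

Trace:
`c = 7` → c = 7
`b = c - 20` → b = -13
So b = -13

Answer: -13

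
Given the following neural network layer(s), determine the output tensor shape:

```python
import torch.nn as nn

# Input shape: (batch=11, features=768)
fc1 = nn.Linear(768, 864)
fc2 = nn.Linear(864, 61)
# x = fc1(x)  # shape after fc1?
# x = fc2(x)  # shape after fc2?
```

Input: (11, 768) -> after fc1: (11, 864) -> Output: (11, 61)

Answer: (11, 61)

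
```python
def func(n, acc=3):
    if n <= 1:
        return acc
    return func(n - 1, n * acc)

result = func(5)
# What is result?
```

Accumulator trace (n, acc): (5, 3) -> (4, 15) -> (3, 60) -> (2, 180) -> (1, 360) -> return 360

Answer: 360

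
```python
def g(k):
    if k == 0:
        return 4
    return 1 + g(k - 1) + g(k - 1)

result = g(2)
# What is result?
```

g(k) = 1 + 2·g(k-1), g(0)=4. Closed form: (4+1)·2^2 - 1 = 19.

Answer: 19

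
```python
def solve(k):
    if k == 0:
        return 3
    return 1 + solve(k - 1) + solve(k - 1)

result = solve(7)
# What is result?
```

solve(k) = 1 + 2·solve(k-1), solve(0)=3. Closed form: (3+1)·2^7 - 1 = 511.

Answer: 511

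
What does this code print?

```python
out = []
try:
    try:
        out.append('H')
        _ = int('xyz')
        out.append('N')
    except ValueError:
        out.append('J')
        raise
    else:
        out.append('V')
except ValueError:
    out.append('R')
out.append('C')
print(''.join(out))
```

Execution trace: 'H' (inner try body) → 'J' (inner except ValueError) → 'R' (outer except ValueError) → 'C' (after the try/except). Output: HJRC

Answer: HJRC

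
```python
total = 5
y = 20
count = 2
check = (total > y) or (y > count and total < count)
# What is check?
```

Trace:
`total = 5` → total = 5
`y = 20` → y = 20
`count = 2` → count = 2
`check = (total > y) or (y > count and total < count)` → check = False
So check = False

Answer: False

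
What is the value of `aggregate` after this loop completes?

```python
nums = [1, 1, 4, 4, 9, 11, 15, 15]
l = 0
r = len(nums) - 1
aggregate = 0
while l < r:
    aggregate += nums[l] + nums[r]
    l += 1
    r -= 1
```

Sum of pairs from ends
`aggregate` takes the values: 0 → 16 → 32 → 47 → 60

Answer: 60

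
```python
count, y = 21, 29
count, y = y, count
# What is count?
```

Trace:
`count, y = 21, 29` → count = 21; y = 29
`count, y = y, count` → count = 29; y = 21
So count = 29

Answer: 29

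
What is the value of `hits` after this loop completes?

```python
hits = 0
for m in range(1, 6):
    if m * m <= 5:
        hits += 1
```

Count numbers where m² ≤ 5
`hits` takes the values: 0 → 1 → 2

Answer: 2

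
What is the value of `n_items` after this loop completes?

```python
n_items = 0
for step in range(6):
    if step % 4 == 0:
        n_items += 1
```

Count numbers divisible by 4 in range(6)
`n_items` takes the values: 0 → 1 → 2

Answer: 2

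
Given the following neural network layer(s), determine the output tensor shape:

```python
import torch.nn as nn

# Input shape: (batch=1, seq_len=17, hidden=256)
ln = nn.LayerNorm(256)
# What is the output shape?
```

Input: (1, 17, 256) -> Output: (1, 17, 256)

Answer: (1, 17, 256)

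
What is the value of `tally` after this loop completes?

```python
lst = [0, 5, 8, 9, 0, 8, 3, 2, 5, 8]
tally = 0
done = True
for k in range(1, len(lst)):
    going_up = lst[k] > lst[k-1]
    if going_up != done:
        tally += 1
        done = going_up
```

Count direction changes in [0, 5, 8, 9, 0, 8, 3, 2, 5, 8]
`tally` takes the values: 0 → 1 → 2 → 3 → 4

Answer: 4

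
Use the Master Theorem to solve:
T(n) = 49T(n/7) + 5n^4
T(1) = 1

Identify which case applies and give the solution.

a=49, b=7, f(n)=5n^4. log_7(49) = 2. Since c=4 > 2 and the regularity condition holds (49(n/7)^4 = (49/7^4)n^4 with 49/7^4 < 1), Case 3 applies: T(n) = Θ(f(n)) = O(n^4).

Answer: O(n^4) - Case 3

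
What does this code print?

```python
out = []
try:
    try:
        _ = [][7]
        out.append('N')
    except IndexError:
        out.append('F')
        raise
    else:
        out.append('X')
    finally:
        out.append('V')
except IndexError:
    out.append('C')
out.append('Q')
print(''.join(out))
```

Execution trace: 'F' (except IndexError) → 'V' (finally) → 'C' (outer except IndexError) → 'Q' (after the try/except). Output: FVCQ

Answer: FVCQ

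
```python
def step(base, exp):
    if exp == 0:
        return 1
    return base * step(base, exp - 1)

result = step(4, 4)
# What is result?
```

step(4, 4) = 4 * 4 * 4 * 4 = 256

Answer: 256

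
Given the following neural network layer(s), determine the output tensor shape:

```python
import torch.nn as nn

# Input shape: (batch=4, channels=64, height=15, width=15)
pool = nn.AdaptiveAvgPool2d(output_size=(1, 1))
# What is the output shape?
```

Input: (4, 64, 15, 15) -> Output: (4, 64, 1, 1)

Answer: (4, 64, 1, 1)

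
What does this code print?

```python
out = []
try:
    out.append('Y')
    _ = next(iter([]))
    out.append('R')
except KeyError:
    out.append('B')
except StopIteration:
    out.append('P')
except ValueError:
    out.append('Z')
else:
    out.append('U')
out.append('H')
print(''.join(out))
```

Execution trace: 'Y' (try body) → 'P' (except StopIteration) → 'H' (after the try/except). Output: YPH

Answer: YPH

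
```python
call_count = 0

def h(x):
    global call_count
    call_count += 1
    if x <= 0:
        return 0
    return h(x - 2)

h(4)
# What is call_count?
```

Linear recursion stepping by 2: 3 calls from x=4 down to ≤0.

Answer: 3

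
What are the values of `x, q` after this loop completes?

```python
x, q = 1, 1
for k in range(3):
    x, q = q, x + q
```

Fibonacci: after 3 iterations
`x, q` takes the values: (1, 1) → (1, 2) → (2, 3) → (3, 5)

Answer: 3, 5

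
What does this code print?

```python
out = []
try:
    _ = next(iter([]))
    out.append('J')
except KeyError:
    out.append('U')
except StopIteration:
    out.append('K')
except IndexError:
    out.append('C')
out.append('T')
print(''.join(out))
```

Execution trace: 'K' (except StopIteration) → 'T' (after the try/except). Output: KT

Answer: KT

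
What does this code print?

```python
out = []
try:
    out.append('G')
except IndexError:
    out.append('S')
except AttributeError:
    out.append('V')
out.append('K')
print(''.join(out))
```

Execution trace: 'G' (try body, no exception) → 'K' (after the try/except). Output: GK

Answer: GK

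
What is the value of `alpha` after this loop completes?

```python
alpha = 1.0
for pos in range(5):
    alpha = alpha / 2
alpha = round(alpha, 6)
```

Halving LR 5 times: 1 / 2^5
`alpha` takes the values: 1.0 → 0.5 → 0.25 → 0.125 → 0.0625 → 0.03125

Answer: 0.03125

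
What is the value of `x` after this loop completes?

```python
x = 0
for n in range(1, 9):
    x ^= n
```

XOR of 1 to 8
`x` takes the values: 0 → 1 → 3 → 0 → 4 → 1 → 7 → 0 → 8

Answer: 8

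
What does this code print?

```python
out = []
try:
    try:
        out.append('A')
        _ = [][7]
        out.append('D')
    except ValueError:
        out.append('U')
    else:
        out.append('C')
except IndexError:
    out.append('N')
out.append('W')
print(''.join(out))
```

Execution trace: 'A' (try body) → 'N' (outer except IndexError) → 'W' (after the try/except). Output: ANW

Answer: ANW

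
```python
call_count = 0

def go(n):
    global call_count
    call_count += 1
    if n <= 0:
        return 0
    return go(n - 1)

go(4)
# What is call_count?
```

Linear recursion stepping by 1: 5 calls from n=4 down to ≤0.

Answer: 5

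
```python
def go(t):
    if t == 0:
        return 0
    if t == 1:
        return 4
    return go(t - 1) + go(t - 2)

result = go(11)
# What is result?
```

Build up from base cases: go(0)=0, go(1)=4, go(2)=4, go(3)=8, go(4)=12, go(5)=20, go(6)=32, ..., go(11)=356

Answer: 356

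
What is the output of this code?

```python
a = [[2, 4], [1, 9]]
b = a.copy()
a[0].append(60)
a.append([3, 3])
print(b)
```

Key concept: shallow copy with nested lists.
Step by step:
`a = [[2, 4], [1, 9]]` → a = [[2, 4], [1, 9]]
`b = a.copy()` → b = [[2, 4], [1, 9]]
`a[0].append(60)` → a = [[2, 4, 60], [1, 9]]; b = [[2, 4, 60], [1, 9]]
`a.append([3, 3])` → a = [[2, 4, 60], [1, 9], [3, 3]]
`print(b)` → prints [[2, 4, 60], [1, 9]]

Answer: [[2, 4, 60], [1, 9]]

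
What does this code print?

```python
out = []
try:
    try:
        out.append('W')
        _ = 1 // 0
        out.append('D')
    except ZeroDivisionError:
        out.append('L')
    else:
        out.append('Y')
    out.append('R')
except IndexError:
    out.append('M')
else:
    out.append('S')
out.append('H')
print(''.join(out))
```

Execution trace: 'W' (inner try body) → 'L' (inner except ZeroDivisionError) → 'R' (try body, no exception) → 'S' (else) → 'H' (after the try/except). Output: WLRSH

Answer: WLRSH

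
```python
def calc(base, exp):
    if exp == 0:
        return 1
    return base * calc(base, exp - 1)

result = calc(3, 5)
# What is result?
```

calc(3, 5) = 3 * 3 * 3 * 3 * 3 = 243

Answer: 243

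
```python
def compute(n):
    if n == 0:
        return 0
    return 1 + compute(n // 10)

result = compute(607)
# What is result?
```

Count of digits of 607: 3

Answer: 3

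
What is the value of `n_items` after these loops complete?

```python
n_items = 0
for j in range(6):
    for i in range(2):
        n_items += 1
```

6 * 2 = 12
`n_items` takes the values: 0 → 1 → 2 → 3 → 4 → 5 → 6 → 7 → 8 → 9 → 10 → 11 → 12

Answer: 12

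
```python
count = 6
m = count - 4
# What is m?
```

Trace:
`count = 6` → count = 6
`m = count - 4` → m = 2
So m = 2

Answer: 2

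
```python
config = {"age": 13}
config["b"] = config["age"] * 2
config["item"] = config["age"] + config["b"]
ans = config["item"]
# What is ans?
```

Trace:
`config = {"age": 13}` → config = {'age': 13}
`config["b"] = config["age"] * 2` → config = {'age': 13, 'b': 26}
`config["item"] = config["age"] + config["b"]` → config = {'age': 13, 'b': 26, 'item': 39}
`ans = config["item"]` → ans = 39
So ans = 39

Answer: 39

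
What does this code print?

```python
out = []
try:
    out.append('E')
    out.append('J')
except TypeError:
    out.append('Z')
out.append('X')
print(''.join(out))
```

Execution trace: 'E' (try body) → 'J' (try body, no exception) → 'X' (after the try/except). Output: EJX

Answer: EJX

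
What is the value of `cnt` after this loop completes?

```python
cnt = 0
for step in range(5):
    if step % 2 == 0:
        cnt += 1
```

Count numbers divisible by 2 in range(5)
`cnt` takes the values: 0 → 1 → 2 → 3

Answer: 3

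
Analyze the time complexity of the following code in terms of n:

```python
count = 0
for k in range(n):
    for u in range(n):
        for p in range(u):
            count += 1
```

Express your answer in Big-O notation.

Each loop level contributes: n × n × n. Multiplying the contributions gives O(n^3).

Answer: O(n^3)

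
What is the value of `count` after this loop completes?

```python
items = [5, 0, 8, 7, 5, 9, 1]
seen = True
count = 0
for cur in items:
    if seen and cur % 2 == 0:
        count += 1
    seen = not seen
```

Count even values at even positions
`count` takes the values: 0 → 1

Answer: 1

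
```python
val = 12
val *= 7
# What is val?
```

Trace:
`val = 12` → val = 12
`val *= 7` → val = 84
So val = 84

Answer: 84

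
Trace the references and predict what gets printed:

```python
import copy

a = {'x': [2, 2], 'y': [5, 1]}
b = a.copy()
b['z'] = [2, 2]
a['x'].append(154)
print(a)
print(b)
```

Key concept: shallow copy of dict with mutable values.
Step by step:
`a = {'x': [2, 2], 'y': [5, 1]}` → a = {'x': [2, 2], 'y': [5, 1]}
`b = a.copy()` → b = {'x': [2, 2], 'y': [5, 1]}
`b['z'] = [2, 2]` → b = {'x': [2, 2], 'y': [5, 1], 'z': [2, 2]}
`a['x'].append(154)` → a = {'x': [2, 2, 154], 'y': [5, 1]}; b = {'x': [2, 2, 154], 'y': [5, 1], 'z': [2, 2]}
`print(a)` → prints {'x': [2, 2, 154], 'y': [5, 1]}
`print(b)` → prints {'x': [2, 2, 154], 'y': [5, 1], 'z': [2, 2]}

Answer:
{'x': [2, 2, 154], 'y': [5, 1]}
{'x': [2, 2, 154], 'y': [5, 1], 'z': [2, 2]}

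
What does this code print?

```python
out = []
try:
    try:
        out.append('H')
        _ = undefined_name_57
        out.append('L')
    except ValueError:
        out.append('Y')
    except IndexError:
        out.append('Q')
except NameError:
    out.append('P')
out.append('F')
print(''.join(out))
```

Execution trace: 'H' (try body) → 'P' (outer except NameError) → 'F' (after the try/except). Output: HPF

Answer: HPF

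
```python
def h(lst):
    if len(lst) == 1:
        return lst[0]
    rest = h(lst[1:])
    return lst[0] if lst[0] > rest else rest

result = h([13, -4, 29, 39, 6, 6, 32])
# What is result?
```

Recursive max over [13, -4, 29, 39, 6, 6, 32] = 39

Answer: 39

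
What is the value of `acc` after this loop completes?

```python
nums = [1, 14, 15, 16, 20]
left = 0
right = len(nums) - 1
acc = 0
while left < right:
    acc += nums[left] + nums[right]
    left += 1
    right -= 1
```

Sum of pairs from ends
`acc` takes the values: 0 → 21 → 51

Answer: 51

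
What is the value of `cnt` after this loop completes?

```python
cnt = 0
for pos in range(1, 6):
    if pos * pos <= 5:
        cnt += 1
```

Count numbers where pos² ≤ 5
`cnt` takes the values: 0 → 1 → 2

Answer: 2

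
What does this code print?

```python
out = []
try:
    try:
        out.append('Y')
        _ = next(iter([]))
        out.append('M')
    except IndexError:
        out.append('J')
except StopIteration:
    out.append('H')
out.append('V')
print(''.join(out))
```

Execution trace: 'Y' (try body) → 'H' (outer except StopIteration) → 'V' (after the try/except). Output: YHV

Answer: YHV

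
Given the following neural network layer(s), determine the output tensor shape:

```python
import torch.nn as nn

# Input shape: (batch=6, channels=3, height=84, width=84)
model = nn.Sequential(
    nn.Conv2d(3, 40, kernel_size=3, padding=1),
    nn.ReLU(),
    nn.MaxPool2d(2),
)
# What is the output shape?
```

Input: (6, 3, 84, 84) -> after Conv2d: (6, 40, 84, 84) -> after ReLU: (6, 40, 84, 84) -> Output: (6, 40, 42, 42)

Answer: (6, 40, 42, 42)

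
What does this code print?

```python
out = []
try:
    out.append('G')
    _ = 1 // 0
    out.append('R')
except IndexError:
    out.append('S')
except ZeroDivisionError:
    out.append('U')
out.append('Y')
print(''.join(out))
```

Execution trace: 'G' (try body) → 'U' (except ZeroDivisionError) → 'Y' (after the try/except). Output: GUY

Answer: GUY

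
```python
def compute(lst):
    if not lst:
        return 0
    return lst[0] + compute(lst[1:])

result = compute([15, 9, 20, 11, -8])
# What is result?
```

15 + 9 + 20 + 11 + (-8) + 0 = 47

Answer: 47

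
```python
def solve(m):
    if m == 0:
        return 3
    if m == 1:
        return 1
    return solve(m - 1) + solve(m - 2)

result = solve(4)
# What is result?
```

Build up from base cases: solve(0)=3, solve(1)=1, solve(2)=4, solve(3)=5, solve(4)=9

Answer: 9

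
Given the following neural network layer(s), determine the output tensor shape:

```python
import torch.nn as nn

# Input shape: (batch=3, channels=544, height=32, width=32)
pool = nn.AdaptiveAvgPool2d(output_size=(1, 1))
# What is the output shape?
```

Input: (3, 544, 32, 32) -> Output: (3, 544, 1, 1)

Answer: (3, 544, 1, 1)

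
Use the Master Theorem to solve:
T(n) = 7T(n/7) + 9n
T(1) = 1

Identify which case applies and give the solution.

a=7, b=7, f(n)=9n. log_7(7) = 1. Since c=1 = 1, Case 2 applies: T(n) = Θ(n^log_b(a) · log n) = O(n log n).

Answer: O(n log n) - Case 2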